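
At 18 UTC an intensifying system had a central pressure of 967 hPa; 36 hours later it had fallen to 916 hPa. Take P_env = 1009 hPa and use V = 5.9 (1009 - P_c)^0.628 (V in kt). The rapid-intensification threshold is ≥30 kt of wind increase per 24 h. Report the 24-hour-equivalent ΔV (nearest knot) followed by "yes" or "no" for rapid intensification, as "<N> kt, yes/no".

V₁: ΔP = 42, V ≈ 5.9 × 42^0.628 ≈ 61.70 kt.
V₂: ΔP = 93, V ≈ 5.9 × 93^0.628 ≈ 101.64 kt.
ΔV over 36 h = 39.94 kt → 24 h equivalent = 39.94 × 24/36 ≈ 26.63 kt.
27 kt < 30 kt ⇒ not rapid intensification.

27 kt, no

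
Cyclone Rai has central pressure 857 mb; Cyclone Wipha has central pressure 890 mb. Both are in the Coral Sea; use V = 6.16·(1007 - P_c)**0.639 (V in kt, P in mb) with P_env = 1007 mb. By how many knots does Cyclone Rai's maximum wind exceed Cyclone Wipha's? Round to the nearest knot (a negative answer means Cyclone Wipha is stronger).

Cyclone Rai: ΔP = 150; V ≈ 6.16 × 150^0.639 ≈ 151.39 kt.
Cyclone Wipha: ΔP = 117; V ≈ 6.16 × 117^0.639 ≈ 129.17 kt.
Difference ≈ 151.39 − 129.17 = 22.22 → 22 kt.

22 kt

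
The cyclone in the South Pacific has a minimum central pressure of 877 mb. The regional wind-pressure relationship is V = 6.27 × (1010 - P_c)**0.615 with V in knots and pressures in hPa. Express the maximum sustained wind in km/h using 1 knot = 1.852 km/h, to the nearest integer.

235 km/h

ΔP = 1010 − 877 = 133 mb.
V ≈ 6.27 × 133^0.615 = 6.27 × 20.238 ≈ 126.893 kt.
126.893 × 1.852 ≈ 235.01 km/h → 235 km/h.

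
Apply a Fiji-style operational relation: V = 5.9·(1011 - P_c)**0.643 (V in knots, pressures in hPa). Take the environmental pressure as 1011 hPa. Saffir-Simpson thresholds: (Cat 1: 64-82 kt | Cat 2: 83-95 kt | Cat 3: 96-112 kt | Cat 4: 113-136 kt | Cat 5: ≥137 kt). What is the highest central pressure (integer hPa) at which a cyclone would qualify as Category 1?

970 hPa

Category 1 begins at V = 64 kt.
Required ΔP = (64/5.9)^(1/0.643) = 10.847^1.555 ≈ 40.75 hPa.
P_c ≤ 1011 − 40.75 = 970.25, so the highest integer P_c is 970 hPa.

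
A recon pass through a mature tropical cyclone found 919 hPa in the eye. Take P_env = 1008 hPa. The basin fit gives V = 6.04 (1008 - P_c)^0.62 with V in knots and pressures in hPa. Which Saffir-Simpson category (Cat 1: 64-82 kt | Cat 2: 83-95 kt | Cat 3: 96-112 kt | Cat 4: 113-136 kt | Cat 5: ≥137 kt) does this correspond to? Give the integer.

3

ΔP = 1008 − 919 = 89 hPa.
V ≈ 6.04 × 89^0.62 = 6.04 × 16.17 ≈ 98 kt.
98 kt falls in the Category 3 band.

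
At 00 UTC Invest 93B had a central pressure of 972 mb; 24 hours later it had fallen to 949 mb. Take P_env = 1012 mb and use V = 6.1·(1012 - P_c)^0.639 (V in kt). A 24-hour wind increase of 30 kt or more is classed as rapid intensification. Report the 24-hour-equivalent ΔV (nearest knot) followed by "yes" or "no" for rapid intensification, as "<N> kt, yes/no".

V₁: ΔP = 40, V ≈ 6.1 × 40^0.639 ≈ 64.42 kt.
V₂: ΔP = 63, V ≈ 6.1 × 63^0.639 ≈ 86.12 kt.
ΔV over 24 h = 21.70 kt → 24 h equivalent = 21.70 × 24/24 ≈ 21.70 kt.
22 kt < 30 kt ⇒ not rapid intensification.

22 kt, no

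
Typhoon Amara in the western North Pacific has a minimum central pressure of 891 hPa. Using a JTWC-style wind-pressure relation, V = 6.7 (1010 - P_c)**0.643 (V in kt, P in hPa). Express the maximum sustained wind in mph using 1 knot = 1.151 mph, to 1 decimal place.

166.6 mph

ΔP = 1010 − 891 = 119 hPa.
V ≈ 6.7 × 119^0.643 = 6.7 × 21.606 ≈ 144.761 kt.
144.761 × 1.151 ≈ 166.62 mph → 166.6 mph.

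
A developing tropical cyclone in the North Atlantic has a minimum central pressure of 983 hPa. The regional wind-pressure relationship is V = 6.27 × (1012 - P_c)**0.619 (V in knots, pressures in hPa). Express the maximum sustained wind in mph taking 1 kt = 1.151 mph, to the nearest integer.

58 mph

ΔP = 1012 − 983 = 29 hPa.
V ≈ 6.27 × 29^0.619 = 6.27 × 8.039 ≈ 50.407 kt.
50.407 × 1.151 ≈ 58.02 mph → 58 mph.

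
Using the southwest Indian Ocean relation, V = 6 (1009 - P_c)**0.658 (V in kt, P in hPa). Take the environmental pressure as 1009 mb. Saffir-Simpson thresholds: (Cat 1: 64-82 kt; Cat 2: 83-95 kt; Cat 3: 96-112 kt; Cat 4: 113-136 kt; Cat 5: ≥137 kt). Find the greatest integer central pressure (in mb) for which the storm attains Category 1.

972 mb

Category 1 begins at V = 64 kt.
Required ΔP = (64/6)^(1/0.658) = 10.667^1.520 ≈ 36.51 mb.
P_c ≤ 1009 − 36.51 = 972.49, so the highest integer P_c is 972 mb.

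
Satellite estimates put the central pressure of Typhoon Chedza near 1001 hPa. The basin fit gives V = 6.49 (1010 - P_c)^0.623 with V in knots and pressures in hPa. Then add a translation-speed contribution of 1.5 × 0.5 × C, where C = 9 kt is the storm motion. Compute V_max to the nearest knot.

ΔP = 1010 − 1001 = 9 hPa.
9^0.623 ≈ 3.931.
V ≈ 6.49 × 3.931 ≈ 25.5 kt.
Translation term: 1.5 × 0.5 × 9 = 6.75 kt.
Corrected V ≈ 32.25 kt → 32 kt.

32 kt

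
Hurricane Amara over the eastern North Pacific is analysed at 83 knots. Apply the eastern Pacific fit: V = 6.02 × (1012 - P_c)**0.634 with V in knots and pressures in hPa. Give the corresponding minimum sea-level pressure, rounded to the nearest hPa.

ΔP = (V / 6.02)^(1/0.634) = (83/6.02)^1.577.
83/6.02 = 13.787; 13.787^1.577 ≈ 62.70 hPa.
P_c = 1012 − 62.70 = 949.30 ≈ 949 hPa.

949 hPa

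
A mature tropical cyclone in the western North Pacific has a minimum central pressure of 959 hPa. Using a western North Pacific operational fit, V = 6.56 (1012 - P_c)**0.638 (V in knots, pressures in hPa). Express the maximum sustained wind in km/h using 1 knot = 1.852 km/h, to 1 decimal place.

153.0 km/h

ΔP = 1012 − 959 = 53 hPa.
V ≈ 6.56 × 53^0.638 = 6.56 × 12.592 ≈ 82.602 kt.
82.602 × 1.852 ≈ 152.98 km/h → 153.0 km/h.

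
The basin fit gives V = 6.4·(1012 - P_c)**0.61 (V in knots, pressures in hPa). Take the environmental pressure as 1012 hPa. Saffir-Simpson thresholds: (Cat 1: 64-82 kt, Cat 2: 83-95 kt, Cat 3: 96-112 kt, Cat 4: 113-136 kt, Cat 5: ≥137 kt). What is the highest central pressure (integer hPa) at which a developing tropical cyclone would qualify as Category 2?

Category 2 begins at V = 83 kt.
Required ΔP = (83/6.4)^(1/0.61) = 12.969^1.639 ≈ 66.75 hPa.
P_c ≤ 1012 − 66.75 = 945.25, so the highest integer P_c is 945 hPa.

945 hPa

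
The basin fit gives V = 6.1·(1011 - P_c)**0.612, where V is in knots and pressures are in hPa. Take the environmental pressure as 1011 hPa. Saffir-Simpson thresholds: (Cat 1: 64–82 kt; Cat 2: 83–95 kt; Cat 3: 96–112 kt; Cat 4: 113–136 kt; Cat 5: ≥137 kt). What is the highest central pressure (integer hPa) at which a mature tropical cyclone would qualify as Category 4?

Category 4 begins at V = 113 kt.
Required ΔP = (113/6.1)^(1/0.612) = 18.525^1.634 ≈ 117.89 hPa.
P_c ≤ 1011 − 117.89 = 893.11, so the highest integer P_c is 893 hPa.

893 hPa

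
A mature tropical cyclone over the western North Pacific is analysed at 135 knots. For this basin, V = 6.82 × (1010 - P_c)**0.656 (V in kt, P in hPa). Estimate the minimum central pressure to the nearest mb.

ΔP = (V / 6.82)^(1/0.656) = (135/6.82)^1.524.
135/6.82 = 19.795; 19.795^1.524 ≈ 94.72 mb.
P_c = 1010 − 94.72 = 915.28 ≈ 915 mb.

915 mb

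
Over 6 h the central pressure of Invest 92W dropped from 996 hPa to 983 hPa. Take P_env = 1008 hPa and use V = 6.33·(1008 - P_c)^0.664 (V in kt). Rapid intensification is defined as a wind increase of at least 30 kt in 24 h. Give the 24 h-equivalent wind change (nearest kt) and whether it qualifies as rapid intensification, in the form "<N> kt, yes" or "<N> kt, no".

V₁: ΔP = 12, V ≈ 6.33 × 12^0.664 ≈ 32.96 kt.
V₂: ΔP = 25, V ≈ 6.33 × 25^0.664 ≈ 53.66 kt.
ΔV over 6 h = 20.70 kt → 24 h equivalent = 20.70 × 24/6 ≈ 82.80 kt.
83 kt ≥ 30 kt ⇒ rapid intensification.

83 kt, yes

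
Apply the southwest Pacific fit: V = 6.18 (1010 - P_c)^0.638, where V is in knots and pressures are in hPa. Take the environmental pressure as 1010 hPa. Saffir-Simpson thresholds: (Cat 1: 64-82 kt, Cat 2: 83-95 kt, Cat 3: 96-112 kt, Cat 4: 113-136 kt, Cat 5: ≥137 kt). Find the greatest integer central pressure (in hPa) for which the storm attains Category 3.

936 hPa

Category 3 begins at V = 96 kt.
Required ΔP = (96/6.18)^(1/0.638) = 15.534^1.567 ≈ 73.66 hPa.
P_c ≤ 1010 − 73.66 = 936.34, so the highest integer P_c is 936 hPa.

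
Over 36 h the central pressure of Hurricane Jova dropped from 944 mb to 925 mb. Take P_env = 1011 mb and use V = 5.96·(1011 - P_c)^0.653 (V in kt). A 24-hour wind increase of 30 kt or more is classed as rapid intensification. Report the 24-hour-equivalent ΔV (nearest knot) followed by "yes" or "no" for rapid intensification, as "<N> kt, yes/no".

V₁: ΔP = 67, V ≈ 5.96 × 67^0.653 ≈ 92.83 kt.
V₂: ΔP = 86, V ≈ 5.96 × 86^0.653 ≈ 109.26 kt.
ΔV over 36 h = 16.43 kt → 24 h equivalent = 16.43 × 24/36 ≈ 10.95 kt.
11 kt < 30 kt ⇒ not rapid intensification.

11 kt, no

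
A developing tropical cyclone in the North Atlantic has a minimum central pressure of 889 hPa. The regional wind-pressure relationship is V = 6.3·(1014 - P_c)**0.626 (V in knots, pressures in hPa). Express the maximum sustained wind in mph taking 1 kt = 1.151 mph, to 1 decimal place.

ΔP = 1014 − 889 = 125 hPa.
V ≈ 6.3 × 125^0.626 = 6.3 × 20.543 ≈ 129.421 kt.
129.421 × 1.151 ≈ 148.96 mph → 149.0 mph.

149.0 mph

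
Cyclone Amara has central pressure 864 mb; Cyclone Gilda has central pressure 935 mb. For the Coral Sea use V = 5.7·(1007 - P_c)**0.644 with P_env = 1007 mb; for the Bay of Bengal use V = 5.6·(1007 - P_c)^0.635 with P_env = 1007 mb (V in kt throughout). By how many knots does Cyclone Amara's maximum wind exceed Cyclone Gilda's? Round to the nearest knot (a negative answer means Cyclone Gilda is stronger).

55 kt

Cyclone Amara: ΔP = 143; V ≈ 5.7 × 143^0.644 ≈ 139.29 kt.
Cyclone Gilda: ΔP = 72; V ≈ 5.6 × 72^0.635 ≈ 84.64 kt.
Difference ≈ 139.29 − 84.64 = 54.65 → 55 kt.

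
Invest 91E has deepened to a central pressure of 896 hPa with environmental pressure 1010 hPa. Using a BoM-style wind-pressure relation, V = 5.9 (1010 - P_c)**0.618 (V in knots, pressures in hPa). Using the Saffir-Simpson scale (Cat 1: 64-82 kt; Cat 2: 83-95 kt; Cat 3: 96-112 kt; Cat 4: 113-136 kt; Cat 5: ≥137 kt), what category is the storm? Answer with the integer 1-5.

3

ΔP = 1010 − 896 = 114 hPa.
V ≈ 5.9 × 114^0.618 = 5.9 × 18.67 ≈ 110 kt.
110 kt falls in the Category 3 band.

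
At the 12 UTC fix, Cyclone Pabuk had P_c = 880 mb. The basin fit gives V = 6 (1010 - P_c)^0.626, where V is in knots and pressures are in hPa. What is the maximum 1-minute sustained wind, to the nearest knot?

126 kt

ΔP = 1010 − 880 = 130 mb.
130^0.626 ≈ 21.054.
V ≈ 6 × 21.054 ≈ 126.3 kt.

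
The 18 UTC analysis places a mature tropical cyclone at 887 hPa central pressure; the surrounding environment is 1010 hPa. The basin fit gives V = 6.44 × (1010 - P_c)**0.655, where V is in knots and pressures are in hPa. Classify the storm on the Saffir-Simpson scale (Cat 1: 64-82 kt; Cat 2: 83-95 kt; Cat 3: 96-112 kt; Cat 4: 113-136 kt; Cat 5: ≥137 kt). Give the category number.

ΔP = 1010 − 887 = 123 hPa.
V ≈ 6.44 × 123^0.655 = 6.44 × 23.38 ≈ 151 kt.
151 kt falls in the Category 5 band.

5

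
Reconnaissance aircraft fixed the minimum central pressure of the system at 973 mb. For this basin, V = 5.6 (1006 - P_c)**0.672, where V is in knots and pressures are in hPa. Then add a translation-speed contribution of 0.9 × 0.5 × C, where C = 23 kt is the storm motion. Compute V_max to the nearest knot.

ΔP = 1006 − 973 = 33 mb.
33^0.672 ≈ 10.482.
V ≈ 5.6 × 10.482 ≈ 58.7 kt.
Translation term: 0.9 × 0.5 × 23 = 10.35 kt.
Corrected V ≈ 69.05 kt → 69 kt.

69 kt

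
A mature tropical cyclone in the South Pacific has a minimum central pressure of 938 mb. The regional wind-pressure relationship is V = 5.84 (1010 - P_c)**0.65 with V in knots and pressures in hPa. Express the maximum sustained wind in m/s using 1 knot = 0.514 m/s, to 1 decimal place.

ΔP = 1010 − 938 = 72 mb.
V ≈ 5.84 × 72^0.65 = 5.84 × 16.116 ≈ 94.119 kt.
94.119 × 0.514 ≈ 48.38 m/s → 48.4 m/s.

48.4 m/s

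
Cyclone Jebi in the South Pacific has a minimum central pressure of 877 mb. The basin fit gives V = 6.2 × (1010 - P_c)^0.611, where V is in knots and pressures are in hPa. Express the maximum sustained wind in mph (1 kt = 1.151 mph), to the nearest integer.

ΔP = 1010 − 877 = 133 mb.
V ≈ 6.2 × 133^0.611 = 6.2 × 19.846 ≈ 123.045 kt.
123.045 × 1.151 ≈ 141.63 mph → 142 mph.

142 mph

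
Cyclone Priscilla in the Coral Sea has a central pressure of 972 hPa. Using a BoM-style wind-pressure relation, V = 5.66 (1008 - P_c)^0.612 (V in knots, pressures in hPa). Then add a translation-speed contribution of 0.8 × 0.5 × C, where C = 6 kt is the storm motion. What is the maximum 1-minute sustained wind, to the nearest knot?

53 kt

ΔP = 1008 − 972 = 36 hPa.
36^0.612 ≈ 8.963.
V ≈ 5.66 × 8.963 ≈ 50.7 kt.
Translation term: 0.8 × 0.5 × 6 = 2.4 kt.
Corrected V ≈ 53.1 kt → 53 kt.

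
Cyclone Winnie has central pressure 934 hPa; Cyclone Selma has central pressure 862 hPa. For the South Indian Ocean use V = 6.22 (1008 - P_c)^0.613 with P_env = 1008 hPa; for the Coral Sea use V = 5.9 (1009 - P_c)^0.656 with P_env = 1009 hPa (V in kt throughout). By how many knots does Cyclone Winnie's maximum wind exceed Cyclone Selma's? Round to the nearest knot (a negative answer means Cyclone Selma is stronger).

Cyclone Winnie: ΔP = 74; V ≈ 6.22 × 74^0.613 ≈ 87.02 kt.
Cyclone Selma: ΔP = 147; V ≈ 5.9 × 147^0.656 ≈ 155.82 kt.
Difference ≈ 87.02 − 155.82 = -68.80 → -69 kt.

-69 kt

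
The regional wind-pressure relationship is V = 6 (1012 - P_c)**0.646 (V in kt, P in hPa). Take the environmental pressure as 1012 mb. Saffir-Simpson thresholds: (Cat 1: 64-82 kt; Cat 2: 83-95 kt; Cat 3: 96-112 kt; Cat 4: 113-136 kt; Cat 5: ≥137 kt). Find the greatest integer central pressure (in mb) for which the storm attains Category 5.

885 mb

Category 5 begins at V = 137 kt.
Required ΔP = (137/6)^(1/0.646) = 22.833^1.548 ≈ 126.78 mb.
P_c ≤ 1012 − 126.78 = 885.22, so the highest integer P_c is 885 mb.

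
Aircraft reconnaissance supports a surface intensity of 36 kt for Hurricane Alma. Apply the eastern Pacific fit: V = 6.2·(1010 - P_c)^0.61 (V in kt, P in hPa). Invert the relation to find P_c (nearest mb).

ΔP = (V / 6.2)^(1/0.61) = (36/6.2)^1.639.
36/6.2 = 5.806; 5.806^1.639 ≈ 17.88 mb.
P_c = 1010 − 17.88 = 992.12 ≈ 992 mb.

992 mb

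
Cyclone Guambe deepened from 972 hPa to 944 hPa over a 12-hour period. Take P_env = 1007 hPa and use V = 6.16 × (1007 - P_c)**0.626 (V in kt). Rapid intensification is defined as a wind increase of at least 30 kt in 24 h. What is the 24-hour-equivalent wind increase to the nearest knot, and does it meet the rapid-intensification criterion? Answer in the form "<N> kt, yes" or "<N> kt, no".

51 kt, yes

V₁: ΔP = 35, V ≈ 6.16 × 35^0.626 ≈ 57.04 kt.
V₂: ΔP = 63, V ≈ 6.16 × 63^0.626 ≈ 82.41 kt.
ΔV over 12 h = 25.37 kt → 24 h equivalent = 25.37 × 24/12 ≈ 50.74 kt.
51 kt ≥ 30 kt ⇒ rapid intensification.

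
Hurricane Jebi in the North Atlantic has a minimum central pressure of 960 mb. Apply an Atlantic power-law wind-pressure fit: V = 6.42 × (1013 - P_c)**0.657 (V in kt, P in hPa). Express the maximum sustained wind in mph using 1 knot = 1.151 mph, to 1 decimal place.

ΔP = 1013 − 960 = 53 mb.
V ≈ 6.42 × 53^0.657 = 6.42 × 13.578 ≈ 87.173 kt.
87.173 × 1.151 ≈ 100.34 mph → 100.3 mph.

100.3 mph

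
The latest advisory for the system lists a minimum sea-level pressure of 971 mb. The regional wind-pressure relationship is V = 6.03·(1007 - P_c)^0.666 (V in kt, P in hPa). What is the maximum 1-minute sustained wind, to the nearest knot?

66 kt

ΔP = 1007 − 971 = 36 mb.
36^0.666 ≈ 10.877.
V ≈ 6.03 × 10.877 ≈ 65.6 kt.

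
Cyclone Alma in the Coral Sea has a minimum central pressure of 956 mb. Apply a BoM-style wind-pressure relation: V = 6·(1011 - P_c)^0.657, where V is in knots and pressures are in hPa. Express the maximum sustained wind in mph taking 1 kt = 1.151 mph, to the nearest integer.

ΔP = 1011 − 956 = 55 mb.
V ≈ 6 × 55^0.657 = 6 × 13.913 ≈ 83.478 kt.
83.478 × 1.151 ≈ 96.08 mph → 96 mph.

96 mph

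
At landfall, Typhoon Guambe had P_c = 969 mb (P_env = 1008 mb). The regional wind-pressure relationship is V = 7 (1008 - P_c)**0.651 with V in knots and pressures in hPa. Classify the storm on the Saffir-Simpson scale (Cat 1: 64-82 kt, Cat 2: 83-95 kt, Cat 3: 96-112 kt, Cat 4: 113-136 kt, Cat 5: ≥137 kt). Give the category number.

1

ΔP = 1008 − 969 = 39 mb.
V ≈ 7 × 39^0.651 = 7 × 10.86 ≈ 76 kt.
76 kt falls in the Category 1 band.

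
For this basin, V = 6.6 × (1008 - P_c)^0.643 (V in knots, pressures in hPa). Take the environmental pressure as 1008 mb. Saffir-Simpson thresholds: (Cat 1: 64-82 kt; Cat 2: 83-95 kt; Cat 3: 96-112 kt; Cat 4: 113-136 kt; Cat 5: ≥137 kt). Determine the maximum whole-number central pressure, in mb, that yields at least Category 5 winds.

896 mb

Category 5 begins at V = 137 kt.
Required ΔP = (137/6.6)^(1/0.643) = 20.758^1.555 ≈ 111.81 mb.
P_c ≤ 1008 − 111.81 = 896.19, so the highest integer P_c is 896 mb.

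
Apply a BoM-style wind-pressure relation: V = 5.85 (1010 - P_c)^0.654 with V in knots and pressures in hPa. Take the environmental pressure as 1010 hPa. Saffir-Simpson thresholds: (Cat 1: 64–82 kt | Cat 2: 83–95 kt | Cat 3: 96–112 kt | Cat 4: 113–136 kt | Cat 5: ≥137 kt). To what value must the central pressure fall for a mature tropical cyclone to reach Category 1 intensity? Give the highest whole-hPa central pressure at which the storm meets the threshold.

Category 1 begins at V = 64 kt.
Required ΔP = (64/5.85)^(1/0.654) = 10.940^1.529 ≈ 38.79 hPa.
P_c ≤ 1010 − 38.79 = 971.21, so the highest integer P_c is 971 hPa.

971 hPa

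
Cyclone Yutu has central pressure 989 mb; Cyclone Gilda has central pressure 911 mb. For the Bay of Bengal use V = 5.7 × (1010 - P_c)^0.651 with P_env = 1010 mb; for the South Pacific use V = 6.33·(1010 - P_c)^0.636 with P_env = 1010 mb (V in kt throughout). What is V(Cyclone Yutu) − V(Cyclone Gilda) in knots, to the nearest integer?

Cyclone Yutu: ΔP = 21; V ≈ 5.7 × 21^0.651 ≈ 41.37 kt.
Cyclone Gilda: ΔP = 99; V ≈ 6.33 × 99^0.636 ≈ 117.66 kt.
Difference ≈ 41.37 − 117.66 = -76.29 → -76 kt.

-76 kt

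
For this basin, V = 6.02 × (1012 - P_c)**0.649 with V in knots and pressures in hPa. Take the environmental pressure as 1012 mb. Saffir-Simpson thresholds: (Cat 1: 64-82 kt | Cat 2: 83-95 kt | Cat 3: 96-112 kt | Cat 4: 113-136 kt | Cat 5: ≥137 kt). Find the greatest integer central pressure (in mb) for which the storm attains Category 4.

920 mb

Category 4 begins at V = 113 kt.
Required ΔP = (113/6.02)^(1/0.649) = 18.771^1.541 ≈ 91.67 mb.
P_c ≤ 1012 − 91.67 = 920.33, so the highest integer P_c is 920 mb.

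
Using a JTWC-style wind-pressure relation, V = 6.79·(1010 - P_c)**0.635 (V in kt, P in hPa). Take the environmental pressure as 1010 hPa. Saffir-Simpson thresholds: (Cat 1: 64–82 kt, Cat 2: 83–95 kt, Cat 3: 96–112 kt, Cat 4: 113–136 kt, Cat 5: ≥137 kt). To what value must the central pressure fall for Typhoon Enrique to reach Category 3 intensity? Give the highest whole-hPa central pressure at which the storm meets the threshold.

Category 3 begins at V = 96 kt.
Required ΔP = (96/6.79)^(1/0.635) = 14.138^1.575 ≈ 64.81 hPa.
P_c ≤ 1010 − 64.81 = 945.19, so the highest integer P_c is 945 hPa.

945 hPa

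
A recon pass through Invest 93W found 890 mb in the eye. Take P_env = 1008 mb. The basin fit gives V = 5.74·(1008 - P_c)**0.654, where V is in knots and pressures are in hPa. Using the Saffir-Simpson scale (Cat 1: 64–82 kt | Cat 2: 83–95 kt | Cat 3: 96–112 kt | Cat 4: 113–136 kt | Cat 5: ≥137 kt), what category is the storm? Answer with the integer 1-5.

ΔP = 1008 − 890 = 118 mb.
V ≈ 5.74 × 118^0.654 = 5.74 × 22.65 ≈ 130 kt.
130 kt falls in the Category 4 band.

4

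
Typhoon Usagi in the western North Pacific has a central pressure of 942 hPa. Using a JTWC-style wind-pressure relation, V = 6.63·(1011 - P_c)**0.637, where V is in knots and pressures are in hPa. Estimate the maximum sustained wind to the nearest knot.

ΔP = 1011 − 942 = 69 hPa.
69^0.637 ≈ 14.837.
V ≈ 6.63 × 14.837 ≈ 98.4 kt.

98 kt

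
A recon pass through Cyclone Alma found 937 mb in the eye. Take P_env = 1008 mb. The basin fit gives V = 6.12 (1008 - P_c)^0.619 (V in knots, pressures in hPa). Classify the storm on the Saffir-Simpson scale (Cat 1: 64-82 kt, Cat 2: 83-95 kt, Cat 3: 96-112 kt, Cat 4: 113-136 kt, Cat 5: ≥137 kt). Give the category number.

ΔP = 1008 − 937 = 71 mb.
V ≈ 6.12 × 71^0.619 = 6.12 × 13.99 ≈ 86 kt.
86 kt falls in the Category 2 band.

2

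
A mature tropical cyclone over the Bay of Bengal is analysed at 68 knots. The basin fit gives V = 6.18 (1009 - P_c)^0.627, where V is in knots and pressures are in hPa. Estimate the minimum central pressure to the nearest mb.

ΔP = (V / 6.18)^(1/0.627) = (68/6.18)^1.595.
68/6.18 = 11.003; 11.003^1.595 ≈ 45.83 mb.
P_c = 1009 − 45.83 = 963.17 ≈ 963 mb.

963 mb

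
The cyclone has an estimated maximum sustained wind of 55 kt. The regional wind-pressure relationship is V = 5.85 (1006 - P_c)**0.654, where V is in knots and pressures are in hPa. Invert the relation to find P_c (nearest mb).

ΔP = (V / 5.85)^(1/0.654) = (55/5.85)^1.529.
55/5.85 = 9.402; 9.402^1.529 ≈ 30.77 mb.
P_c = 1006 − 30.77 = 975.23 ≈ 975 mb.

975 mb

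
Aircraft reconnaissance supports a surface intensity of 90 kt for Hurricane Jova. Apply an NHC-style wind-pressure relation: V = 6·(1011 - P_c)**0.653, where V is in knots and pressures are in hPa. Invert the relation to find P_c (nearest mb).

948 mb

ΔP = (V / 6)^(1/0.653) = (90/6)^1.531.
90/6 = 15.000; 15.000^1.531 ≈ 63.25 mb.
P_c = 1011 − 63.25 = 947.75 ≈ 948 mb.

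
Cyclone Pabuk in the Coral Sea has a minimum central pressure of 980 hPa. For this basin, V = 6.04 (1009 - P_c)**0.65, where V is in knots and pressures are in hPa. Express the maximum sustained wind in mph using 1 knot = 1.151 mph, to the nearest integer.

62 mph

ΔP = 1009 − 980 = 29 hPa.
V ≈ 6.04 × 29^0.65 = 6.04 × 8.924 ≈ 53.901 kt.
53.901 × 1.151 ≈ 62.04 mph → 62 mph.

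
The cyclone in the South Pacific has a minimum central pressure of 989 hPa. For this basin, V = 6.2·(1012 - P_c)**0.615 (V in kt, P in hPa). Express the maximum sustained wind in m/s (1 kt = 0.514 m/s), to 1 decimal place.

21.9 m/s

ΔP = 1012 − 989 = 23 hPa.
V ≈ 6.2 × 23^0.615 = 6.2 × 6.878 ≈ 42.644 kt.
42.644 × 0.514 ≈ 21.92 m/s → 21.9 m/s.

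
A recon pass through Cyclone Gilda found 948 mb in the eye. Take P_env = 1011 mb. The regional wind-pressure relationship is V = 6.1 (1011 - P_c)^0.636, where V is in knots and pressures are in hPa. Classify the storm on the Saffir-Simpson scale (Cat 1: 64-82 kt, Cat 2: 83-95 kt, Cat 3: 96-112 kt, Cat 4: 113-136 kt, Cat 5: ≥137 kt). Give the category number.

ΔP = 1011 − 948 = 63 mb.
V ≈ 6.1 × 63^0.636 = 6.1 × 13.94 ≈ 85 kt.
85 kt falls in the Category 2 band.

2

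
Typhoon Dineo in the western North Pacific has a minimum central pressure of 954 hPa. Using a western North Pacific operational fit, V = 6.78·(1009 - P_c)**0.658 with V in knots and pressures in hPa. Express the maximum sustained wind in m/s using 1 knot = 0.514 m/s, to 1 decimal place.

48.7 m/s

ΔP = 1009 − 954 = 55 hPa.
V ≈ 6.78 × 55^0.658 = 6.78 × 13.969 ≈ 94.708 kt.
94.708 × 0.514 ≈ 48.68 m/s → 48.7 m/s.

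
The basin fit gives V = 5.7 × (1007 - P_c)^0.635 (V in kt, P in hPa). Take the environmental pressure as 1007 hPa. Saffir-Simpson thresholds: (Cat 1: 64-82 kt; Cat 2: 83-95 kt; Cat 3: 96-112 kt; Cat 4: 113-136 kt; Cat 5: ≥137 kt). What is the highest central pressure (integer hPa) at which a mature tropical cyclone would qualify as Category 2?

939 hPa

Category 2 begins at V = 83 kt.
Required ΔP = (83/5.7)^(1/0.635) = 14.561^1.575 ≈ 67.89 hPa.
P_c ≤ 1007 − 67.89 = 939.11, so the highest integer P_c is 939 hPa.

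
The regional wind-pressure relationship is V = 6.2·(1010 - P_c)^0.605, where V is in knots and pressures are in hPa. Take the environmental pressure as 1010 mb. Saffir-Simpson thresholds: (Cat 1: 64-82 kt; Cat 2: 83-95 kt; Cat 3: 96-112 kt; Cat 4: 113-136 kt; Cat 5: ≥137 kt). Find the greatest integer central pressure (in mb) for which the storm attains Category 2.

937 mb

Category 2 begins at V = 83 kt.
Required ΔP = (83/6.2)^(1/0.605) = 13.387^1.653 ≈ 72.83 mb.
P_c ≤ 1010 − 72.83 = 937.17, so the highest integer P_c is 937 mb.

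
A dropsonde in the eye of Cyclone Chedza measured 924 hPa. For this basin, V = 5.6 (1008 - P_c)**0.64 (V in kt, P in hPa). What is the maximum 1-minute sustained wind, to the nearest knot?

95 kt

ΔP = 1008 − 924 = 84 hPa.
84^0.64 ≈ 17.043.
V ≈ 5.6 × 17.043 ≈ 95.4 kt.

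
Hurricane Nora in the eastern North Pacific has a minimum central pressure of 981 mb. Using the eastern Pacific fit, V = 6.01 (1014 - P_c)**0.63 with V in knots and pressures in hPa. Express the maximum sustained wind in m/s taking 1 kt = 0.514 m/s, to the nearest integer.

28 m/s

ΔP = 1014 − 981 = 33 mb.
V ≈ 6.01 × 33^0.63 = 6.01 × 9.050 ≈ 54.392 kt.
54.392 × 0.514 ≈ 27.96 m/s → 28 m/s.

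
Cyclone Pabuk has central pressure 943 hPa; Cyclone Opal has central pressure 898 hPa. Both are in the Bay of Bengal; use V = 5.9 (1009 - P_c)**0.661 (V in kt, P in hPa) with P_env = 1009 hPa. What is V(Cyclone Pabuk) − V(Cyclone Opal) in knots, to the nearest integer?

Cyclone Pabuk: ΔP = 66; V ≈ 5.9 × 66^0.661 ≈ 94.10 kt.
Cyclone Opal: ΔP = 111; V ≈ 5.9 × 111^0.661 ≈ 132.68 kt.
Difference ≈ 94.10 − 132.68 = -38.58 → -39 kt.

-39 kt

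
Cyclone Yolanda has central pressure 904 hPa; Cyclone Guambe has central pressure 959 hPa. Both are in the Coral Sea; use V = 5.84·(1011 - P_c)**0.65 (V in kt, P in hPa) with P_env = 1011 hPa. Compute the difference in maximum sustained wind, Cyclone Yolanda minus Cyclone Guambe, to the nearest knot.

Cyclone Yolanda: ΔP = 107; V ≈ 5.84 × 107^0.65 ≈ 121.76 kt.
Cyclone Guambe: ΔP = 52; V ≈ 5.84 × 52^0.65 ≈ 76.18 kt.
Difference ≈ 121.76 − 76.18 = 45.58 → 46 kt.

46 kt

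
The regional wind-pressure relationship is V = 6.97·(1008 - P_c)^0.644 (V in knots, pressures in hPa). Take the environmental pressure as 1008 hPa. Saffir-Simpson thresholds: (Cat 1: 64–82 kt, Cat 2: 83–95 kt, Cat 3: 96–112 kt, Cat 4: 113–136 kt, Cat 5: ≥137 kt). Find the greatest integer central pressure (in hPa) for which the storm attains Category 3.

949 hPa

Category 3 begins at V = 96 kt.
Required ΔP = (96/6.97)^(1/0.644) = 13.773^1.553 ≈ 58.71 hPa.
P_c ≤ 1008 − 58.71 = 949.29, so the highest integer P_c is 949 hPa.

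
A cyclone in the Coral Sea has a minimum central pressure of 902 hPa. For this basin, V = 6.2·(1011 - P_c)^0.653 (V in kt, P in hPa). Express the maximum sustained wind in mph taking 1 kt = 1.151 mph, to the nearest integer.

153 mph

ΔP = 1011 − 902 = 109 hPa.
V ≈ 6.2 × 109^0.653 = 6.2 × 21.401 ≈ 132.688 kt.
132.688 × 1.151 ≈ 152.72 mph → 153 mph.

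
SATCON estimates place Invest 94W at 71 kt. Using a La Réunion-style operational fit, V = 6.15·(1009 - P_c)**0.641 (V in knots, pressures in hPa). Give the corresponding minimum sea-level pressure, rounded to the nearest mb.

964 mb

ΔP = (V / 6.15)^(1/0.641) = (71/6.15)^1.560.
71/6.15 = 11.545; 11.545^1.560 ≈ 45.43 mb.
P_c = 1009 − 45.43 = 963.57 ≈ 964 mb.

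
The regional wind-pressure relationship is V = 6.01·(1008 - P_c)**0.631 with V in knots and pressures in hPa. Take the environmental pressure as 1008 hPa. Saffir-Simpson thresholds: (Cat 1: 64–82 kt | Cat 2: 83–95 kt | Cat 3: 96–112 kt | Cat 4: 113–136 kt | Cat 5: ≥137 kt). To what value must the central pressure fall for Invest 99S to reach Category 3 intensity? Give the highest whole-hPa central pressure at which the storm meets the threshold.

Category 3 begins at V = 96 kt.
Required ΔP = (96/6.01)^(1/0.631) = 15.973^1.585 ≈ 80.75 hPa.
P_c ≤ 1008 − 80.75 = 927.25, so the highest integer P_c is 927 hPa.

927 hPa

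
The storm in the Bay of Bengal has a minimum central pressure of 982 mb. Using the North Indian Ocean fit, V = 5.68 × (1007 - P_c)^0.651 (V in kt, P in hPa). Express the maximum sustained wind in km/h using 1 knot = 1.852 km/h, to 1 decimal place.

85.5 km/h

ΔP = 1007 − 982 = 25 mb.
V ≈ 5.68 × 25^0.651 = 5.68 × 8.129 ≈ 46.175 kt.
46.175 × 1.852 ≈ 85.52 km/h → 85.5 km/h.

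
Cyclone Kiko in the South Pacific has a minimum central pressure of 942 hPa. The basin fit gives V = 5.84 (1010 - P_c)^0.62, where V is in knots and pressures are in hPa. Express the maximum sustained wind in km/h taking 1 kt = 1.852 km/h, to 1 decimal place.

ΔP = 1010 − 942 = 68 hPa.
V ≈ 5.84 × 68^0.62 = 5.84 × 13.682 ≈ 79.904 kt.
79.904 × 1.852 ≈ 147.98 km/h → 148.0 km/h.

148.0 km/h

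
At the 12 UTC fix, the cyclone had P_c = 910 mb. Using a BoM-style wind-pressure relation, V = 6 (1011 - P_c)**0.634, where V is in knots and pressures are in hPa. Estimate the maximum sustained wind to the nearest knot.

ΔP = 1011 − 910 = 101 mb.
101^0.634 ≈ 18.653.
V ≈ 6 × 18.653 ≈ 111.9 kt.

112 kt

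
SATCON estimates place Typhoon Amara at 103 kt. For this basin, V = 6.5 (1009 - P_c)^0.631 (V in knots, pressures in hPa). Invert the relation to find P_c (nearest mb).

ΔP = (V / 6.5)^(1/0.631) = (103/6.5)^1.585.
103/6.5 = 15.846; 15.846^1.585 ≈ 79.73 mb.
P_c = 1009 − 79.73 = 929.27 ≈ 929 mb.

929 mb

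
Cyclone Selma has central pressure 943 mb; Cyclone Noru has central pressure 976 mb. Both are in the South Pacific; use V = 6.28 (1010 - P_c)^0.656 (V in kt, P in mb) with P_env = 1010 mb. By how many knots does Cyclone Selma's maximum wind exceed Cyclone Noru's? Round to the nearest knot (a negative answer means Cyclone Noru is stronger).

Cyclone Selma: ΔP = 67; V ≈ 6.28 × 67^0.656 ≈ 99.05 kt.
Cyclone Noru: ΔP = 34; V ≈ 6.28 × 34^0.656 ≈ 63.48 kt.
Difference ≈ 99.05 − 63.48 = 35.57 → 36 kt.

36 kt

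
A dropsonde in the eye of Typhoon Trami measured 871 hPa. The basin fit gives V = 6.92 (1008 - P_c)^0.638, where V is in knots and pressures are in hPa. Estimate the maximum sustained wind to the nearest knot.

160 kt

ΔP = 1008 − 871 = 137 hPa.
137^0.638 ≈ 23.080.
V ≈ 6.92 × 23.080 ≈ 159.7 kt.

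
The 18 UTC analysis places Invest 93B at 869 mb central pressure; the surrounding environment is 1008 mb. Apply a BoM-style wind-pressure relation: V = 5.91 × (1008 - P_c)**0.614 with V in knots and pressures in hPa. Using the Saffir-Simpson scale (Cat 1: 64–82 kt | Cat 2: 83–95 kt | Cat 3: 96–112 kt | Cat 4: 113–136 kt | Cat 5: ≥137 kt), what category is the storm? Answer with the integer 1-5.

ΔP = 1008 − 869 = 139 mb.
V ≈ 5.91 × 139^0.614 = 5.91 × 20.69 ≈ 122 kt.
122 kt falls in the Category 4 band.

4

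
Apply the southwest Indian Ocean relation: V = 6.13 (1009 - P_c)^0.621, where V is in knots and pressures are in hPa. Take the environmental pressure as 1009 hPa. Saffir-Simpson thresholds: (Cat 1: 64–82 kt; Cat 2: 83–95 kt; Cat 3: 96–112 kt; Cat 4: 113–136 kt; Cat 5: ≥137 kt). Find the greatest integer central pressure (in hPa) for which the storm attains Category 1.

Category 1 begins at V = 64 kt.
Required ΔP = (64/6.13)^(1/0.621) = 10.440^1.610 ≈ 43.70 hPa.
P_c ≤ 1009 − 43.70 = 965.30, so the highest integer P_c is 965 hPa.

965 hPa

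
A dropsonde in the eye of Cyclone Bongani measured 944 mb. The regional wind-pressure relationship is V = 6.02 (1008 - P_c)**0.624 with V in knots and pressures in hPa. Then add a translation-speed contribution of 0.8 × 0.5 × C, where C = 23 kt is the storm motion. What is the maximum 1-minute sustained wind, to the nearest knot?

ΔP = 1008 − 944 = 64 mb.
64^0.624 ≈ 13.399.
V ≈ 6.02 × 13.399 ≈ 80.7 kt.
Translation term: 0.8 × 0.5 × 23 = 9.2 kt.
Corrected V ≈ 89.9 kt → 90 kt.

90 kt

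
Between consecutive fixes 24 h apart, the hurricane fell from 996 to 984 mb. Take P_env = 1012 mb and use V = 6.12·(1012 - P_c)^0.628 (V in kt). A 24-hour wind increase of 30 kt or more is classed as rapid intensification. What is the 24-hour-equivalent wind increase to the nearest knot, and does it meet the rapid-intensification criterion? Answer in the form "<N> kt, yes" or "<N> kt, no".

V₁: ΔP = 16, V ≈ 6.12 × 16^0.628 ≈ 34.91 kt.
V₂: ΔP = 28, V ≈ 6.12 × 28^0.628 ≈ 49.61 kt.
ΔV over 24 h = 14.70 kt → 24 h equivalent = 14.70 × 24/24 ≈ 14.70 kt.
15 kt < 30 kt ⇒ not rapid intensification.

15 kt, no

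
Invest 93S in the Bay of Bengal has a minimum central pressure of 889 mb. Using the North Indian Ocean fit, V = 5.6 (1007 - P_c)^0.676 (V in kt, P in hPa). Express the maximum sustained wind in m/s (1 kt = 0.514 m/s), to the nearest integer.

ΔP = 1007 − 889 = 118 mb.
V ≈ 5.6 × 118^0.676 = 5.6 × 25.153 ≈ 140.858 kt.
140.858 × 0.514 ≈ 72.40 m/s → 72 m/s.

72 m/s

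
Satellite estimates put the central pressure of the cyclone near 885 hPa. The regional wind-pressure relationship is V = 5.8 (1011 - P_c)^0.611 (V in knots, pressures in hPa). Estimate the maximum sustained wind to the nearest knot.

ΔP = 1011 − 885 = 126 hPa.
126^0.611 ≈ 19.201.
V ≈ 5.8 × 19.201 ≈ 111.4 kt.

111 kt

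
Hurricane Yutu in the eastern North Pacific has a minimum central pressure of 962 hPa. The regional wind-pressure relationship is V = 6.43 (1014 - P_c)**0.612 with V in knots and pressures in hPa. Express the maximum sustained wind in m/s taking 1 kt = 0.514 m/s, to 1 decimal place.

37.1 m/s

ΔP = 1014 − 962 = 52 hPa.
V ≈ 6.43 × 52^0.612 = 6.43 × 11.225 ≈ 72.178 kt.
72.178 × 0.514 ≈ 37.10 m/s → 37.1 m/s.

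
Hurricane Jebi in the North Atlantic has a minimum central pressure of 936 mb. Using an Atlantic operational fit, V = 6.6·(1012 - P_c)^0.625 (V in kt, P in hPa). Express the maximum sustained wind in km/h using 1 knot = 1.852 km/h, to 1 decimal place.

183.1 km/h

ΔP = 1012 − 936 = 76 mb.
V ≈ 6.6 × 76^0.625 = 6.6 × 14.980 ≈ 98.867 kt.
98.867 × 1.852 ≈ 183.10 km/h → 183.1 km/h.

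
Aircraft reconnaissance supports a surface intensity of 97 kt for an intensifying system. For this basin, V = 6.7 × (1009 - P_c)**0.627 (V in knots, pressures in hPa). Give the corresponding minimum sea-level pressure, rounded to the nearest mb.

938 mb

ΔP = (V / 6.7)^(1/0.627) = (97/6.7)^1.595.
97/6.7 = 14.478; 14.478^1.595 ≈ 70.99 mb.
P_c = 1009 − 70.99 = 938.01 ≈ 938 mb.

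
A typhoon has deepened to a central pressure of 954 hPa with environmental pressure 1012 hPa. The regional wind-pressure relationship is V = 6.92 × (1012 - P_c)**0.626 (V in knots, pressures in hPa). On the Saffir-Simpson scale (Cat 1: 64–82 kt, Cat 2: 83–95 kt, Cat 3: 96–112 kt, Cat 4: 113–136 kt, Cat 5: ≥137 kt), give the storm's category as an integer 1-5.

ΔP = 1012 − 954 = 58 hPa.
V ≈ 6.92 × 58^0.626 = 6.92 × 12.70 ≈ 88 kt.
88 kt falls in the Category 2 band.

2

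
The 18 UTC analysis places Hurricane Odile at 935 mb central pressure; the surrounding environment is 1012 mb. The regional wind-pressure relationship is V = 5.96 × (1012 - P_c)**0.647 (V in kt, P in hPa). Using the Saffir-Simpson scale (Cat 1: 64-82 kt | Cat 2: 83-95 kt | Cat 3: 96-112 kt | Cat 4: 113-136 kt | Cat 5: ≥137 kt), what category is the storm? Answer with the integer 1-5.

ΔP = 1012 − 935 = 77 mb.
V ≈ 5.96 × 77^0.647 = 5.96 × 16.62 ≈ 99 kt.
99 kt falls in the Category 3 band.

3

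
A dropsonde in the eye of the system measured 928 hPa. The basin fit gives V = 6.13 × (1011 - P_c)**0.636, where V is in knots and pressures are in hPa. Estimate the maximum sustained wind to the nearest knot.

ΔP = 1011 − 928 = 83 hPa.
83^0.636 ≈ 16.616.
V ≈ 6.13 × 16.616 ≈ 101.9 kt.

102 kt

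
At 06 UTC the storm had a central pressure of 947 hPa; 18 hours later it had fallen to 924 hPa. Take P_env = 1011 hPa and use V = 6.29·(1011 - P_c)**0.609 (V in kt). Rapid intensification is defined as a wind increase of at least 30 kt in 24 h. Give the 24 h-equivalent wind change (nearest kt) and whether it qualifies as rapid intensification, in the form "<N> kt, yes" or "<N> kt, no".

22 kt, no

V₁: ΔP = 64, V ≈ 6.29 × 64^0.609 ≈ 79.18 kt.
V₂: ΔP = 87, V ≈ 6.29 × 87^0.609 ≈ 95.46 kt.
ΔV over 18 h = 16.28 kt → 24 h equivalent = 16.28 × 24/18 ≈ 21.71 kt.
22 kt < 30 kt ⇒ not rapid intensification.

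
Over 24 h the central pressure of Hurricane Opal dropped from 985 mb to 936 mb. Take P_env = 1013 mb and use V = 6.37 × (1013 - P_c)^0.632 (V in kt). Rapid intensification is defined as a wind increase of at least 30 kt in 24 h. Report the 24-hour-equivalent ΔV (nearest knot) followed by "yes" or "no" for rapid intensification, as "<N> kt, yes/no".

V₁: ΔP = 28, V ≈ 6.37 × 28^0.632 ≈ 52.33 kt.
V₂: ΔP = 77, V ≈ 6.37 × 77^0.632 ≈ 99.17 kt.
ΔV over 24 h = 46.84 kt → 24 h equivalent = 46.84 × 24/24 ≈ 46.84 kt.
47 kt ≥ 30 kt ⇒ rapid intensification.

47 kt, yes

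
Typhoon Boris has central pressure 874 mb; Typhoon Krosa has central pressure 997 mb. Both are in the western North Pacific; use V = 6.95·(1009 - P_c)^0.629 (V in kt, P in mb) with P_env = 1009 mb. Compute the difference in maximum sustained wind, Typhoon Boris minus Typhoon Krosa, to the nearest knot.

Typhoon Boris: ΔP = 135; V ≈ 6.95 × 135^0.629 ≈ 152.04 kt.
Typhoon Krosa: ΔP = 12; V ≈ 6.95 × 12^0.629 ≈ 33.17 kt.
Difference ≈ 152.04 − 33.17 = 118.87 → 119 kt.

119 kt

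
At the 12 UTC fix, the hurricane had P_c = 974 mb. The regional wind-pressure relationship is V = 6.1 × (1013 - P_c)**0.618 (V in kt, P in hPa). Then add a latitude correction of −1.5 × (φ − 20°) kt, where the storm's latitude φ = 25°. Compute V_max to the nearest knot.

ΔP = 1013 − 974 = 39 mb.
39^0.618 ≈ 9.622.
V ≈ 6.1 × 9.622 ≈ 58.7 kt.
Latitude correction: −1.5 × (25 − 20) = -7.5 kt.
Corrected V ≈ 51.2 kt → 51 kt.

51 kt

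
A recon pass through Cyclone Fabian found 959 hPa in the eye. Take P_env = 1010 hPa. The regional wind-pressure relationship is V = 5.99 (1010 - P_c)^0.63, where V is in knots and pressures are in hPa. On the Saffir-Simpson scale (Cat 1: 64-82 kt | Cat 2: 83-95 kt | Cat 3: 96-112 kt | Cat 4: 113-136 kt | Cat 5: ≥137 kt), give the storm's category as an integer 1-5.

1

ΔP = 1010 − 959 = 51 hPa.
V ≈ 5.99 × 51^0.63 = 5.99 × 11.91 ≈ 71 kt.
71 kt falls in the Category 1 band.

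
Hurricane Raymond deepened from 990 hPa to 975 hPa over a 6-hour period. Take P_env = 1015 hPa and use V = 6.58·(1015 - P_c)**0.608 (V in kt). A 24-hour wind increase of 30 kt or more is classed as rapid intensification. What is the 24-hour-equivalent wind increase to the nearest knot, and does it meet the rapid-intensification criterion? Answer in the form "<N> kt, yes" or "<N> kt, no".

62 kt, yes

V₁: ΔP = 25, V ≈ 6.58 × 25^0.608 ≈ 46.58 kt.
V₂: ΔP = 40, V ≈ 6.58 × 40^0.608 ≈ 61.98 kt.
ΔV over 6 h = 15.40 kt → 24 h equivalent = 15.40 × 24/6 ≈ 61.60 kt.
62 kt ≥ 30 kt ⇒ rapid intensification.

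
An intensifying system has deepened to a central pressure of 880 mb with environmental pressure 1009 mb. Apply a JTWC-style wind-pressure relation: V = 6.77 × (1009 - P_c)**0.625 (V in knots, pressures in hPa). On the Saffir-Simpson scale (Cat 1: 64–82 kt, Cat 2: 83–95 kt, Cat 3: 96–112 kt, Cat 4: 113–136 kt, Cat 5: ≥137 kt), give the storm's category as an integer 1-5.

5

ΔP = 1009 − 880 = 129 mb.
V ≈ 6.77 × 129^0.625 = 6.77 × 20.85 ≈ 141 kt.
141 kt falls in the Category 5 band.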